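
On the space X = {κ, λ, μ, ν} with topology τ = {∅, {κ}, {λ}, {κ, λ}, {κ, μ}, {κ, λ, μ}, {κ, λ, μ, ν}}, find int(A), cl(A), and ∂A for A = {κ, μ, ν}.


int(A) = {κ, μ}, cl(A) = {κ, μ, ν}, ∂A = {ν}.

Closed sets in (X, τ) are complements of opens:
  closed(X, τ) = {∅, {ν}, {λ, ν}, {μ, ν}, {κ, μ, ν}, {λ, μ, ν}, {κ, λ, μ, ν}}.
int(A) = ⋃ {U ∈ τ : U ⊆ A}. Opens contained in A: ∅, {κ}, {κ, μ}.
Taking the union of these: int(A) = {κ, μ}.
cl(A) = ⋂ {C closed : A ⊆ C}. Closed sets containing A: {κ, μ, ν}, {κ, λ, μ, ν}.
Intersecting these: cl(A) = {κ, μ, ν}.
∂A = cl(A) ∖ int(A) = {κ, μ, ν} ∖ {κ, μ} = {ν}.


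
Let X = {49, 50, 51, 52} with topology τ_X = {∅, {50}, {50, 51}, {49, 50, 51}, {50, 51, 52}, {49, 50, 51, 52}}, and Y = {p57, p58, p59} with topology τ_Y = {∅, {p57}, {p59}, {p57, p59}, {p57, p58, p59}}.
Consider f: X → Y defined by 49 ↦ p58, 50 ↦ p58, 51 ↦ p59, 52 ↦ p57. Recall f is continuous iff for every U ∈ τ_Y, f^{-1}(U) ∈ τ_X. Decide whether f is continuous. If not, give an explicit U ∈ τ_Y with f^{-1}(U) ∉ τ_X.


f is NOT continuous.

Compute f^{-1}(U) for each U ∈ τ_Y:
  U = ∅: f^{-1}(U) = ∅ ∈ τ_X ✓.
  U = {p57}: f^{-1}(U) = {52} ∉ τ_X ✗.
  U = {p59}: f^{-1}(U) = {51} ∉ τ_X ✗.
  U = {p57, p59}: f^{-1}(U) = {51, 52} ∉ τ_X ✗.
  U = {p57, p58, p59}: f^{-1}(U) = {49, 50, 51, 52} ∈ τ_X ✓.
Found U = {p57} with f^{-1}(U) = {52} not in τ_X. Therefore f is NOT continuous.


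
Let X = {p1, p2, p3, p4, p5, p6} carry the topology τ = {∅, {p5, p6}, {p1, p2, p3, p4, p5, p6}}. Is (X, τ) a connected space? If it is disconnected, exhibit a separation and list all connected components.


(X, τ) is connected.

Find clopen sets (U ∈ τ with X ∖ U ∈ τ):
  U = ∅, X ∖ U = {p1, p2, p3, p4, p5, p6} — both open, so U is clopen.
  U = {p1, p2, p3, p4, p5, p6}, X ∖ U = ∅ — both open, so U is clopen.
Only trivial clopens (∅ and X) exist, so (X, τ) is connected.
Compute connected components by grouping points that agree on all clopens:
  component: {p1, p2, p3, p4, p5, p6}


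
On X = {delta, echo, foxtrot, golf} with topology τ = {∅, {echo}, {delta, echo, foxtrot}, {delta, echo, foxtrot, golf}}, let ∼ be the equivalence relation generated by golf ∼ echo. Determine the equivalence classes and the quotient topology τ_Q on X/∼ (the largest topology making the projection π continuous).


X/∼ = {[delta], [echo=golf], [foxtrot]}; |τ_Q| = 2.

Equivalence classes: [delta], [echo=golf], [foxtrot].
Quotient map π: X → X/∼ sends delta ↦ [delta], echo ↦ [echo=golf], foxtrot ↦ [foxtrot], golf ↦ [echo=golf].
For each subset V ⊆ X/∼, compute π^{-1}(V) ⊆ X and check whether π^{-1}(V) ∈ τ. V is open in τ_Q iff π^{-1}(V) ∈ τ.
  V = {}: π^{-1}(V) = ∅ ∈ τ ✓.
  V = {[delta]}: π^{-1}(V) = {delta} ∉ τ ✗.
  V = {[echo=golf]}: π^{-1}(V) = {echo, golf} ∉ τ ✗.
  V = {[delta], [echo=golf]}: π^{-1}(V) = {delta, echo, golf} ∉ τ ✗.
  V = {[foxtrot]}: π^{-1}(V) = {foxtrot} ∉ τ ✗.
  V = {[delta], [foxtrot]}: π^{-1}(V) = {delta, foxtrot} ∉ τ ✗.
  V = {[echo=golf], [foxtrot]}: π^{-1}(V) = {echo, foxtrot, golf} ∉ τ ✗.
  V = {[delta], [echo=golf], [foxtrot]}: π^{-1}(V) = {delta, echo, foxtrot, golf} ∈ τ ✓.
Open sets in the quotient: τ_Q = {{}, {[delta], [echo=golf], [foxtrot]}} (2 elements).


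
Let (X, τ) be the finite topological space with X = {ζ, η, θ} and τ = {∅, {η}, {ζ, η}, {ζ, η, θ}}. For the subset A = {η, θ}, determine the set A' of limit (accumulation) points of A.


A' = {ζ, θ}

For each x ∈ X, list the open sets U ∈ τ with x ∈ U, then check whether U ∩ (A ∖ {x}) ≠ ∅ for every such U.
  x = ζ: opens ∋ x are {ζ, η}, {ζ, η, θ}; each meets A ∖ {ζ}, so x IS a limit point.
  x = η: open {η} ∋ x has {η} ∩ (A ∖ {η}) = ∅, so x is NOT a limit point.
  x = θ: opens ∋ x are {ζ, η, θ}; each meets A ∖ {θ}, so x IS a limit point.
Collecting: A' = {ζ, θ}.


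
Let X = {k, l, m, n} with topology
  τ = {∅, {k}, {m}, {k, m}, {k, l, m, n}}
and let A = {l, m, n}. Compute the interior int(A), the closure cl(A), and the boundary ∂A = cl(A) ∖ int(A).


int(A) = {m}, cl(A) = {l, m, n}, ∂A = {l, n}.

Closed sets in (X, τ) are complements of opens:
  closed(X, τ) = {∅, {l, n}, {k, l, n}, {l, m, n}, {k, l, m, n}}.
int(A) = ⋃ {U ∈ τ : U ⊆ A}. Opens contained in A: ∅, {m}.
Taking the union of these: int(A) = {m}.
cl(A) = ⋂ {C closed : A ⊆ C}. Closed sets containing A: {l, m, n}, {k, l, m, n}.
Intersecting these: cl(A) = {l, m, n}.
∂A = cl(A) ∖ int(A) = {l, m, n} ∖ {m} = {l, n}.


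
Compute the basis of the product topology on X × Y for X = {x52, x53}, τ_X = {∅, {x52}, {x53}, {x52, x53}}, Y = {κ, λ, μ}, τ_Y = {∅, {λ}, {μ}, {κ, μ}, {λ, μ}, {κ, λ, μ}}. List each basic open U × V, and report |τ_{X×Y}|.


Basis B = {∅ × ∅, {x52} × {λ}, {x52} × {μ}, {x53} × {λ}, {x53} × {μ}, {x52} × {κ, μ}, {x52} × {λ, μ}, {x52, x53} × {λ}, {x52, x53} × {μ}, {x53} × {κ, μ}, {x53} × {λ, μ}, {x52} × {κ, λ, μ}, {x53} × {κ, λ, μ}, {x52, x53} × {κ, μ}, {x52, x53} × {λ, μ}, {x52, x53} × {κ, λ, μ}}; |τ_{X×Y}| = 36.

Enumerate products U × V with U ∈ τ_X, V ∈ τ_Y (deduplicated):
  ∅ × ∅ = {} (∅)
  {x52} × {λ} = {(x52,λ)}
  {x52} × {μ} = {(x52,μ)}
  {x53} × {λ} = {(x53,λ)}
  {x53} × {μ} = {(x53,μ)}
  {x52} × {κ, μ} = {(x52,κ), (x52,μ)}
  {x52} × {λ, μ} = {(x52,λ), (x52,μ)}
  {x52, x53} × {λ} = {(x52,λ), (x53,λ)}
  {x52, x53} × {μ} = {(x52,μ), (x53,μ)}
  {x53} × {κ, μ} = {(x53,κ), (x53,μ)}
  {x53} × {λ, μ} = {(x53,λ), (x53,μ)}
  {x52} × {κ, λ, μ} = {(x52,κ), (x52,λ), (x52,μ)}
  {x53} × {κ, λ, μ} = {(x53,κ), (x53,λ), (x53,μ)}
  {x52, x53} × {κ, μ} = {(x52,κ), (x52,μ), (x53,κ), (x53,μ)}
  {x52, x53} × {λ, μ} = {(x52,λ), (x52,μ), (x53,λ), (x53,μ)}
  {x52, x53} × {κ, λ, μ} = {(x52,κ), (x52,λ), (x52,μ), (x53,κ), (x53,λ), (x53,μ)}
These 16 distinct sets form the basis B.
Close under arbitrary unions to get τ_{X×Y}; counting gives |τ_{X×Y}| = 36.


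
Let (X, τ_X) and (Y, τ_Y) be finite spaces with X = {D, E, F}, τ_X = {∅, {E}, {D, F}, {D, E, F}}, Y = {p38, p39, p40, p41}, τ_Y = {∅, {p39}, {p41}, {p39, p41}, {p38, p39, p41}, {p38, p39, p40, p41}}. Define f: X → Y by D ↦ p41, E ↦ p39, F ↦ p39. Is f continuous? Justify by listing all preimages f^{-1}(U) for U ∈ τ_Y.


f is NOT continuous.

Compute f^{-1}(U) for each U ∈ τ_Y:
  U = ∅: f^{-1}(U) = ∅ ∈ τ_X ✓.
  U = {p39}: f^{-1}(U) = {E, F} ∉ τ_X ✗.
  U = {p41}: f^{-1}(U) = {D} ∉ τ_X ✗.
  U = {p39, p41}: f^{-1}(U) = {D, E, F} ∈ τ_X ✓.
  U = {p38, p39, p41}: f^{-1}(U) = {D, E, F} ∈ τ_X ✓.
  U = {p38, p39, p40, p41}: f^{-1}(U) = {D, E, F} ∈ τ_X ✓.
Found U = {p39} with f^{-1}(U) = {E, F} not in τ_X. Therefore f is NOT continuous.


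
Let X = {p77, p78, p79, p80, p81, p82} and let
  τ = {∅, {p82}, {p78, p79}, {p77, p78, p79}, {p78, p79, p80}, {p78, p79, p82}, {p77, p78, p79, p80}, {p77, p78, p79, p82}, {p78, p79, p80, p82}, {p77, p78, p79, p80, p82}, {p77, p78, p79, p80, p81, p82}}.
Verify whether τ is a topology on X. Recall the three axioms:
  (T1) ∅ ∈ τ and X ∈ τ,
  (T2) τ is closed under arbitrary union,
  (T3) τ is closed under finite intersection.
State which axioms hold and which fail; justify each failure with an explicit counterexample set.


τ IS a topology on X.

Axiom (T1): ∅ ∈ τ? Yes; X ∈ τ? Yes.
Axiom (T2/T3): check pairwise unions and intersections of members of τ.
All pairwise intersections and unions checked — each lies in τ. Therefore τ satisfies (T1), (T2), (T3): it IS a topology on X.


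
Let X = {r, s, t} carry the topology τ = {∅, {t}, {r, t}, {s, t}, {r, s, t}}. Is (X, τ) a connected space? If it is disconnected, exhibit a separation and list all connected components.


(X, τ) is connected.

Find clopen sets (U ∈ τ with X ∖ U ∈ τ):
  U = ∅, X ∖ U = {r, s, t} — both open, so U is clopen.
  U = {r, s, t}, X ∖ U = ∅ — both open, so U is clopen.
Only trivial clopens (∅ and X) exist, so (X, τ) is connected.
Compute connected components by grouping points that agree on all clopens:
  component: {r, s, t}


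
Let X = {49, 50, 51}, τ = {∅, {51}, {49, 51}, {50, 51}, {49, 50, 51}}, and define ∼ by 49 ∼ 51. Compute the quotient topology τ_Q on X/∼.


X/∼ = {[49=51], [50]}; |τ_Q| = 3.

Equivalence classes: [49=51], [50].
Quotient map π: X → X/∼ sends 49 ↦ [49=51], 50 ↦ [50], 51 ↦ [49=51].
For each subset V ⊆ X/∼, compute π^{-1}(V) ⊆ X and check whether π^{-1}(V) ∈ τ. V is open in τ_Q iff π^{-1}(V) ∈ τ.
  V = {}: π^{-1}(V) = ∅ ∈ τ ✓.
  V = {[49=51]}: π^{-1}(V) = {49, 51} ∈ τ ✓.
  V = {[50]}: π^{-1}(V) = {50} ∉ τ ✗.
  V = {[49=51], [50]}: π^{-1}(V) = {49, 50, 51} ∈ τ ✓.
Open sets in the quotient: τ_Q = {{}, {[49=51]}, {[49=51], [50]}} (3 elements).


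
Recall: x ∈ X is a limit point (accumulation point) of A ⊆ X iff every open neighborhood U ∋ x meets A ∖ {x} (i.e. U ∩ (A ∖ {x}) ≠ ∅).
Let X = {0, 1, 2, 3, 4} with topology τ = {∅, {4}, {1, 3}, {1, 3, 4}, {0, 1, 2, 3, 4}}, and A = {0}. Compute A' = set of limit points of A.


A' = {2}

For each x ∈ X, list the open sets U ∈ τ with x ∈ U, then check whether U ∩ (A ∖ {x}) ≠ ∅ for every such U.
  x = 0: open {0, 1, 2, 3, 4} ∋ x has {0, 1, 2, 3, 4} ∩ (A ∖ {0}) = ∅, so x is NOT a limit point.
  x = 1: open {1, 3} ∋ x has {1, 3} ∩ (A ∖ {1}) = ∅, so x is NOT a limit point.
  x = 2: opens ∋ x are {0, 1, 2, 3, 4}; each meets A ∖ {2}, so x IS a limit point.
  x = 3: open {1, 3} ∋ x has {1, 3} ∩ (A ∖ {3}) = ∅, so x is NOT a limit point.
  x = 4: open {4} ∋ x has {4} ∩ (A ∖ {4}) = ∅, so x is NOT a limit point.
Collecting: A' = {2}.


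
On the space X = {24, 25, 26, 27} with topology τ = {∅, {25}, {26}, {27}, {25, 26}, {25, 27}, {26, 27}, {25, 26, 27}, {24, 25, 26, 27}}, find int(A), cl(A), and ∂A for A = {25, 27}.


int(A) = {25, 27}, cl(A) = {24, 25, 27}, ∂A = {24}.

Closed sets in (X, τ) are complements of opens:
  closed(X, τ) = {∅, {24}, {24, 25}, {24, 26}, {24, 27}, {24, 25, 26}, {24, 25, 27}, {24, 26, 27}, {24, 25, 26, 27}}.
int(A) = ⋃ {U ∈ τ : U ⊆ A}. Opens contained in A: ∅, {25}, {27}, {25, 27}.
Taking the union of these: int(A) = {25, 27}.
cl(A) = ⋂ {C closed : A ⊆ C}. Closed sets containing A: {24, 25, 27}, {24, 25, 26, 27}.
Intersecting these: cl(A) = {24, 25, 27}.
∂A = cl(A) ∖ int(A) = {24, 25, 27} ∖ {25, 27} = {24}.


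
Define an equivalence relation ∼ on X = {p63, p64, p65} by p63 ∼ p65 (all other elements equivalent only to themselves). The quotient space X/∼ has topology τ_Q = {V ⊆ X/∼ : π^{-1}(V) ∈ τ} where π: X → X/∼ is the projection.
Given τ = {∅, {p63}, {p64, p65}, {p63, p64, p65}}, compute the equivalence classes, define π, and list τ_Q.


X/∼ = {[p63=p65], [p64]}; |τ_Q| = 2.

Equivalence classes: [p63=p65], [p64].
Quotient map π: X → X/∼ sends p63 ↦ [p63=p65], p64 ↦ [p64], p65 ↦ [p63=p65].
For each subset V ⊆ X/∼, compute π^{-1}(V) ⊆ X and check whether π^{-1}(V) ∈ τ. V is open in τ_Q iff π^{-1}(V) ∈ τ.
  V = {}: π^{-1}(V) = ∅ ∈ τ ✓.
  V = {[p63=p65]}: π^{-1}(V) = {p63, p65} ∉ τ ✗.
  V = {[p64]}: π^{-1}(V) = {p64} ∉ τ ✗.
  V = {[p63=p65], [p64]}: π^{-1}(V) = {p63, p64, p65} ∈ τ ✓.
Open sets in the quotient: τ_Q = {{}, {[p63=p65], [p64]}} (2 elements).


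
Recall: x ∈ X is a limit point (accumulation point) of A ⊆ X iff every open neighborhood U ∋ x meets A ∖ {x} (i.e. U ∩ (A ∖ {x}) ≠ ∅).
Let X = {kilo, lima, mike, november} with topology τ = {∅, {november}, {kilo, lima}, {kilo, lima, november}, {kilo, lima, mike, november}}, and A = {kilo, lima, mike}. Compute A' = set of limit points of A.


A' = {kilo, lima, mike}

For each x ∈ X, list the open sets U ∈ τ with x ∈ U, then check whether U ∩ (A ∖ {x}) ≠ ∅ for every such U.
  x = kilo: opens ∋ x are {kilo, lima}, {kilo, lima, november}, {kilo, lima, mike, november}; each meets A ∖ {kilo}, so x IS a limit point.
  x = lima: opens ∋ x are {kilo, lima}, {kilo, lima, november}, {kilo, lima, mike, november}; each meets A ∖ {lima}, so x IS a limit point.
  x = mike: opens ∋ x are {kilo, lima, mike, november}; each meets A ∖ {mike}, so x IS a limit point.
  x = november: open {november} ∋ x has {november} ∩ (A ∖ {november}) = ∅, so x is NOT a limit point.
Collecting: A' = {kilo, lima, mike}.


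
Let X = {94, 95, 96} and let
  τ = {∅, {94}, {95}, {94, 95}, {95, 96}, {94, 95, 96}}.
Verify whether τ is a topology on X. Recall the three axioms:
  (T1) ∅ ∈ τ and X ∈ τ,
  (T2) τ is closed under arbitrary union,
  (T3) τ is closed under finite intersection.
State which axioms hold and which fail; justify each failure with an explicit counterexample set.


τ IS a topology on X.

Axiom (T1): ∅ ∈ τ? Yes; X ∈ τ? Yes.
Axiom (T2/T3): check pairwise unions and intersections of members of τ.
All pairwise intersections and unions checked — each lies in τ. Therefore τ satisfies (T1), (T2), (T3): it IS a topology on X.


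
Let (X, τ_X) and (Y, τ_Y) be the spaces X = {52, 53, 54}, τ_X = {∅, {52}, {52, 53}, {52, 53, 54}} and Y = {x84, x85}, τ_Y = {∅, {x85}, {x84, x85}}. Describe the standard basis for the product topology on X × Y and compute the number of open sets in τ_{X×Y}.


Basis B = {∅ × ∅, {52} × {x85}, {52} × {x84, x85}, {52, 53} × {x85}, {52, 53, 54} × {x85}, {52, 53} × {x84, x85}, {52, 53, 54} × {x84, x85}}; |τ_{X×Y}| = 10.

Enumerate products U × V with U ∈ τ_X, V ∈ τ_Y (deduplicated):
  ∅ × ∅ = {} (∅)
  {52} × {x85} = {(52,x85)}
  {52} × {x84, x85} = {(52,x84), (52,x85)}
  {52, 53} × {x85} = {(52,x85), (53,x85)}
  {52, 53, 54} × {x85} = {(52,x85), (53,x85), (54,x85)}
  {52, 53} × {x84, x85} = {(52,x84), (52,x85), (53,x84), (53,x85)}
  {52, 53, 54} × {x84, x85} = {(52,x84), (52,x85), (53,x84), (53,x85), (54,x84), (54,x85)}
These 7 distinct sets form the basis B.
Close under arbitrary unions to get τ_{X×Y}; counting gives |τ_{X×Y}| = 10.


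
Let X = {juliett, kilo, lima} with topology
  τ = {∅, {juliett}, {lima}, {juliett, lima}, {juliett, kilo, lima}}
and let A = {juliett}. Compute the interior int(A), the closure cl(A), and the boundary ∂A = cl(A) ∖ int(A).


int(A) = {juliett}, cl(A) = {juliett, kilo}, ∂A = {kilo}.

Closed sets in (X, τ) are complements of opens:
  closed(X, τ) = {∅, {kilo}, {juliett, kilo}, {kilo, lima}, {juliett, kilo, lima}}.
int(A) = ⋃ {U ∈ τ : U ⊆ A}. Opens contained in A: ∅, {juliett}.
Taking the union of these: int(A) = {juliett}.
cl(A) = ⋂ {C closed : A ⊆ C}. Closed sets containing A: {juliett, kilo}, {juliett, kilo, lima}.
Intersecting these: cl(A) = {juliett, kilo}.
∂A = cl(A) ∖ int(A) = {juliett, kilo} ∖ {juliett} = {kilo}.


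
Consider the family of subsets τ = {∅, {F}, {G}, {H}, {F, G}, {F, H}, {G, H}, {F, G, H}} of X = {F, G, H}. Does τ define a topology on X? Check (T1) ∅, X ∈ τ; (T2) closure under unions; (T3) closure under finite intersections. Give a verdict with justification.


τ IS a topology on X.

Axiom (T1): ∅ ∈ τ? Yes; X ∈ τ? Yes.
Axiom (T2/T3): check pairwise unions and intersections of members of τ.
All pairwise intersections and unions checked — each lies in τ. Therefore τ satisfies (T1), (T2), (T3): it IS a topology on X.


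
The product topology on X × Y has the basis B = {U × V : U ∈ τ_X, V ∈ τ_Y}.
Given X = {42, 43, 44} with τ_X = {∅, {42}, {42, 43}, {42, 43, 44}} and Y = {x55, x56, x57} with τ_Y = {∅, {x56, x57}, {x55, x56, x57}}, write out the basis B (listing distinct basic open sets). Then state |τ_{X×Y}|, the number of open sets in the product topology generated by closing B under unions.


Basis B = {∅ × ∅, {42} × {x56, x57}, {42} × {x55, x56, x57}, {42, 43} × {x56, x57}, {42, 43} × {x55, x56, x57}, {42, 43, 44} × {x56, x57}, {42, 43, 44} × {x55, x56, x57}}; |τ_{X×Y}| = 10.

Enumerate products U × V with U ∈ τ_X, V ∈ τ_Y (deduplicated):
  ∅ × ∅ = {} (∅)
  {42} × {x56, x57} = {(42,x56), (42,x57)}
  {42} × {x55, x56, x57} = {(42,x55), (42,x56), (42,x57)}
  {42, 43} × {x56, x57} = {(42,x56), (42,x57), (43,x56), (43,x57)}
  {42, 43} × {x55, x56, x57} = {(42,x55), (42,x56), (42,x57), (43,x55), (43,x56), (43,x57)}
  {42, 43, 44} × {x56, x57} = {(42,x56), (42,x57), (43,x56), (43,x57), (44,x56), (44,x57)}
  {42, 43, 44} × {x55, x56, x57} = {(42,x55), (42,x56), (42,x57), (43,x55), (43,x56), (43,x57), (44,x55), (44,x56), (44,x57)}
These 7 distinct sets form the basis B.
Close under arbitrary unions to get τ_{X×Y}; counting gives |τ_{X×Y}| = 10.


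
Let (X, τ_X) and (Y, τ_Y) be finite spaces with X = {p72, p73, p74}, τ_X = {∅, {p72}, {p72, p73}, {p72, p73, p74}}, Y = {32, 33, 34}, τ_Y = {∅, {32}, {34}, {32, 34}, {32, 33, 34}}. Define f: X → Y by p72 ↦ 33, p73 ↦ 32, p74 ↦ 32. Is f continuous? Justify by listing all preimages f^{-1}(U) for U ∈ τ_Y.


f is NOT continuous.

Compute f^{-1}(U) for each U ∈ τ_Y:
  U = ∅: f^{-1}(U) = ∅ ∈ τ_X ✓.
  U = {32}: f^{-1}(U) = {p73, p74} ∉ τ_X ✗.
  U = {34}: f^{-1}(U) = ∅ ∈ τ_X ✓.
  U = {32, 34}: f^{-1}(U) = {p73, p74} ∉ τ_X ✗.
  U = {32, 33, 34}: f^{-1}(U) = {p72, p73, p74} ∈ τ_X ✓.
Found U = {32} with f^{-1}(U) = {p73, p74} not in τ_X. Therefore f is NOT continuous.


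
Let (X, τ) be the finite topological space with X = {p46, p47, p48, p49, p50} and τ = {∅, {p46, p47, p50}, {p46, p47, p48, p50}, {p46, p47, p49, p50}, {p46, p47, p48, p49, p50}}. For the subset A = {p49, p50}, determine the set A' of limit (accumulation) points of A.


A' = {p46, p47, p48, p49}

For each x ∈ X, list the open sets U ∈ τ with x ∈ U, then check whether U ∩ (A ∖ {x}) ≠ ∅ for every such U.
  x = p46: opens ∋ x are {p46, p47, p50}, {p46, p47, p48, p50}, {p46, p47, p49, p50}, {p46, p47, p48, p49, p50}; each meets A ∖ {p46}, so x IS a limit point.
  x = p47: opens ∋ x are {p46, p47, p50}, {p46, p47, p48, p50}, {p46, p47, p49, p50}, {p46, p47, p48, p49, p50}; each meets A ∖ {p47}, so x IS a limit point.
  x = p48: opens ∋ x are {p46, p47, p48, p50}, {p46, p47, p48, p49, p50}; each meets A ∖ {p48}, so x IS a limit point.
  x = p49: opens ∋ x are {p46, p47, p49, p50}, {p46, p47, p48, p49, p50}; each meets A ∖ {p49}, so x IS a limit point.
  x = p50: open {p46, p47, p50} ∋ x has {p46, p47, p50} ∩ (A ∖ {p50}) = ∅, so x is NOT a limit point.
Collecting: A' = {p46, p47, p48, p49}.


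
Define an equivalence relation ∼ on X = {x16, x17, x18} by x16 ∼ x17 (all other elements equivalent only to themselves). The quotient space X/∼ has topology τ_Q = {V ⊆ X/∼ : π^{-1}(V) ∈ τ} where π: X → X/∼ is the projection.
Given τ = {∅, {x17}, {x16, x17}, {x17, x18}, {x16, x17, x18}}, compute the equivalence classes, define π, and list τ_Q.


X/∼ = {[x16=x17], [x18]}; |τ_Q| = 3.

Equivalence classes: [x16=x17], [x18].
Quotient map π: X → X/∼ sends x16 ↦ [x16=x17], x17 ↦ [x16=x17], x18 ↦ [x18].
For each subset V ⊆ X/∼, compute π^{-1}(V) ⊆ X and check whether π^{-1}(V) ∈ τ. V is open in τ_Q iff π^{-1}(V) ∈ τ.
  V = {}: π^{-1}(V) = ∅ ∈ τ ✓.
  V = {[x16=x17]}: π^{-1}(V) = {x16, x17} ∈ τ ✓.
  V = {[x18]}: π^{-1}(V) = {x18} ∉ τ ✗.
  V = {[x16=x17], [x18]}: π^{-1}(V) = {x16, x17, x18} ∈ τ ✓.
Open sets in the quotient: τ_Q = {{}, {[x16=x17]}, {[x16=x17], [x18]}} (3 elements).


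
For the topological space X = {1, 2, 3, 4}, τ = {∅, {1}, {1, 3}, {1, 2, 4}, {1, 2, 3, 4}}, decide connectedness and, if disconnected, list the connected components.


(X, τ) is connected.

Find clopen sets (U ∈ τ with X ∖ U ∈ τ):
  U = ∅, X ∖ U = {1, 2, 3, 4} — both open, so U is clopen.
  U = {1, 2, 3, 4}, X ∖ U = ∅ — both open, so U is clopen.
Only trivial clopens (∅ and X) exist, so (X, τ) is connected.
Compute connected components by grouping points that agree on all clopens:
  component: {1, 2, 3, 4}


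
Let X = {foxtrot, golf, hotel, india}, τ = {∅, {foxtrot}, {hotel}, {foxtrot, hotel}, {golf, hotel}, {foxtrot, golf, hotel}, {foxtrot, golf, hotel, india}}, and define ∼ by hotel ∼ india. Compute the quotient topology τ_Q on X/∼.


X/∼ = {[foxtrot], [golf], [hotel=india]}; |τ_Q| = 3.

Equivalence classes: [foxtrot], [golf], [hotel=india].
Quotient map π: X → X/∼ sends foxtrot ↦ [foxtrot], golf ↦ [golf], hotel ↦ [hotel=india], india ↦ [hotel=india].
For each subset V ⊆ X/∼, compute π^{-1}(V) ⊆ X and check whether π^{-1}(V) ∈ τ. V is open in τ_Q iff π^{-1}(V) ∈ τ.
  V = {}: π^{-1}(V) = ∅ ∈ τ ✓.
  V = {[foxtrot]}: π^{-1}(V) = {foxtrot} ∈ τ ✓.
  V = {[golf]}: π^{-1}(V) = {golf} ∉ τ ✗.
  V = {[foxtrot], [golf]}: π^{-1}(V) = {foxtrot, golf} ∉ τ ✗.
  V = {[hotel=india]}: π^{-1}(V) = {hotel, india} ∉ τ ✗.
  V = {[foxtrot], [hotel=india]}: π^{-1}(V) = {foxtrot, hotel, india} ∉ τ ✗.
  V = {[golf], [hotel=india]}: π^{-1}(V) = {golf, hotel, india} ∉ τ ✗.
  V = {[foxtrot], [golf], [hotel=india]}: π^{-1}(V) = {foxtrot, golf, hotel, india} ∈ τ ✓.
Open sets in the quotient: τ_Q = {{}, {[foxtrot]}, {[foxtrot], [golf], [hotel=india]}} (3 elements).


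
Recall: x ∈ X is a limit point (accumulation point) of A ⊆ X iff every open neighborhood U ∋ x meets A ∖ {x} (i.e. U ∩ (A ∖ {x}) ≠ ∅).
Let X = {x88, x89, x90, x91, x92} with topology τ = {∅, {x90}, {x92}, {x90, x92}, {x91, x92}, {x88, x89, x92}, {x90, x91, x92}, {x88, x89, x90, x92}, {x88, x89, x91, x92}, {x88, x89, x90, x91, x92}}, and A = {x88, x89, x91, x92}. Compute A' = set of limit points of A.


A' = {x88, x89, x91}

For each x ∈ X, list the open sets U ∈ τ with x ∈ U, then check whether U ∩ (A ∖ {x}) ≠ ∅ for every such U.
  x = x88: opens ∋ x are {x88, x89, x92}, {x88, x89, x90, x92}, {x88, x89, x91, x92}, {x88, x89, x90, x91, x92}; each meets A ∖ {x88}, so x IS a limit point.
  x = x89: opens ∋ x are {x88, x89, x92}, {x88, x89, x90, x92}, {x88, x89, x91, x92}, {x88, x89, x90, x91, x92}; each meets A ∖ {x89}, so x IS a limit point.
  x = x90: open {x90} ∋ x has {x90} ∩ (A ∖ {x90}) = ∅, so x is NOT a limit point.
  x = x91: opens ∋ x are {x91, x92}, {x90, x91, x92}, {x88, x89, x91, x92}, {x88, x89, x90, x91, x92}; each meets A ∖ {x91}, so x IS a limit point.
  x = x92: open {x92} ∋ x has {x92} ∩ (A ∖ {x92}) = ∅, so x is NOT a limit point.
Collecting: A' = {x88, x89, x91}.


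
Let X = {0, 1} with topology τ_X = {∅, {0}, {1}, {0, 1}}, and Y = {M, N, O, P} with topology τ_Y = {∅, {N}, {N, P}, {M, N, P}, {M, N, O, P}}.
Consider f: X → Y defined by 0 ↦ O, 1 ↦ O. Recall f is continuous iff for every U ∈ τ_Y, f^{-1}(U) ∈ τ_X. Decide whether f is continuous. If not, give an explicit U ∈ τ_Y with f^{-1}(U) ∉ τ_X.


f IS continuous.

Compute f^{-1}(U) for each U ∈ τ_Y:
  U = ∅: f^{-1}(U) = ∅ ∈ τ_X ✓.
  U = {N}: f^{-1}(U) = ∅ ∈ τ_X ✓.
  U = {N, P}: f^{-1}(U) = ∅ ∈ τ_X ✓.
  U = {M, N, P}: f^{-1}(U) = ∅ ∈ τ_X ✓.
  U = {M, N, O, P}: f^{-1}(U) = {0, 1} ∈ τ_X ✓.
Every preimage lies in τ_X, so f IS continuous.


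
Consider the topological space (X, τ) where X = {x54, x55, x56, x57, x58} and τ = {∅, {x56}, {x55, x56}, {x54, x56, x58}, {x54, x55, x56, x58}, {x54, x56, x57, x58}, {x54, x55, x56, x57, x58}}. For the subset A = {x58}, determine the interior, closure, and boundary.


int(A) = ∅, cl(A) = {x54, x57, x58}, ∂A = {x54, x57, x58}.

Closed sets in (X, τ) are complements of opens:
  closed(X, τ) = {∅, {x55}, {x57}, {x55, x57}, {x54, x57, x58}, {x54, x55, x57, x58}, {x54, x55, x56, x57, x58}}.
int(A) = ⋃ {U ∈ τ : U ⊆ A}. Opens contained in A: ∅.
Taking the union of these: int(A) = ∅.
cl(A) = ⋂ {C closed : A ⊆ C}. Closed sets containing A: {x54, x57, x58}, {x54, x55, x57, x58}, {x54, x55, x56, x57, x58}.
Intersecting these: cl(A) = {x54, x57, x58}.
∂A = cl(A) ∖ int(A) = {x54, x57, x58} ∖ ∅ = {x54, x57, x58}.


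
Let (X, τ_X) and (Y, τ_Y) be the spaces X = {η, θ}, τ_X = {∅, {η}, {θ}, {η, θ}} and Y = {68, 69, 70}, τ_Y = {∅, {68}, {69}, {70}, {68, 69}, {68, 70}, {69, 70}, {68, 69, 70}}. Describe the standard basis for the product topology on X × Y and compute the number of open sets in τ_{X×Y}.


Basis B = {∅ × ∅, {η} × {68}, {η} × {69}, {η} × {70}, {θ} × {68}, {θ} × {69}, {θ} × {70}, {η} × {68, 69}, {η} × {68, 70}, {η, θ} × {68}, {η} × {69, 70}, {η, θ} × {69}, {η, θ} × {70}, {θ} × {68, 69}, {θ} × {68, 70}, {θ} × {69, 70}, {η} × {68, 69, 70}, {θ} × {68, 69, 70}, {η, θ} × {68, 69}, {η, θ} × {68, 70}, {η, θ} × {69, 70}, {η, θ} × {68, 69, 70}}; |τ_{X×Y}| = 64.

Enumerate products U × V with U ∈ τ_X, V ∈ τ_Y (deduplicated):
  ∅ × ∅ = {} (∅)
  {η} × {68} = {(η,68)}
  {η} × {69} = {(η,69)}
  {η} × {70} = {(η,70)}
  {θ} × {68} = {(θ,68)}
  {θ} × {69} = {(θ,69)}
  {θ} × {70} = {(θ,70)}
  {η} × {68, 69} = {(η,68), (η,69)}
  {η} × {68, 70} = {(η,68), (η,70)}
  {η, θ} × {68} = {(η,68), (θ,68)}
  {η} × {69, 70} = {(η,69), (η,70)}
  {η, θ} × {69} = {(η,69), (θ,69)}
  {η, θ} × {70} = {(η,70), (θ,70)}
  {θ} × {68, 69} = {(θ,68), (θ,69)}
  {θ} × {68, 70} = {(θ,68), (θ,70)}
  {θ} × {69, 70} = {(θ,69), (θ,70)}
  {η} × {68, 69, 70} = {(η,68), (η,69), (η,70)}
  {θ} × {68, 69, 70} = {(θ,68), (θ,69), (θ,70)}
  {η, θ} × {68, 69} = {(η,68), (η,69), (θ,68), (θ,69)}
  {η, θ} × {68, 70} = {(η,68), (η,70), (θ,68), (θ,70)}
  {η, θ} × {69, 70} = {(η,69), (η,70), (θ,69), (θ,70)}
  {η, θ} × {68, 69, 70} = {(η,68), (η,69), (η,70), (θ,68), (θ,69), (θ,70)}
These 22 distinct sets form the basis B.
Close under arbitrary unions to get τ_{X×Y}; counting gives |τ_{X×Y}| = 64.


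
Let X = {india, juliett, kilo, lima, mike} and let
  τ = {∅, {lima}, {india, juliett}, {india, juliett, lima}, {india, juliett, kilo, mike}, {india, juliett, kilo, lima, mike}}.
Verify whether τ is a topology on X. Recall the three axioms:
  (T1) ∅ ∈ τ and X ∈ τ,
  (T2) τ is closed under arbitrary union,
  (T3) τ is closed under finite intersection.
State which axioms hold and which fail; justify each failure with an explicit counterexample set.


τ IS a topology on X.

Axiom (T1): ∅ ∈ τ? Yes; X ∈ τ? Yes.
Axiom (T2/T3): check pairwise unions and intersections of members of τ.
All pairwise intersections and unions checked — each lies in τ. Therefore τ satisfies (T1), (T2), (T3): it IS a topology on X.


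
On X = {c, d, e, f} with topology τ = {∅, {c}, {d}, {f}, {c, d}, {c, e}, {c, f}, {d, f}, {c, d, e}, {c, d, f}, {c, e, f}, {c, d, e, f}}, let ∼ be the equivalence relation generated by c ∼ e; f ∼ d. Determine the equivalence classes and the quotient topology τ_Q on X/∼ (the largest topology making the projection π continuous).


X/∼ = {[c=e], [d=f]}; |τ_Q| = 4.

Equivalence classes: [c=e], [d=f].
Quotient map π: X → X/∼ sends c ↦ [c=e], d ↦ [d=f], e ↦ [c=e], f ↦ [d=f].
For each subset V ⊆ X/∼, compute π^{-1}(V) ⊆ X and check whether π^{-1}(V) ∈ τ. V is open in τ_Q iff π^{-1}(V) ∈ τ.
  V = {}: π^{-1}(V) = ∅ ∈ τ ✓.
  V = {[c=e]}: π^{-1}(V) = {c, e} ∈ τ ✓.
  V = {[d=f]}: π^{-1}(V) = {d, f} ∈ τ ✓.
  V = {[c=e], [d=f]}: π^{-1}(V) = {c, d, e, f} ∈ τ ✓.
Open sets in the quotient: τ_Q = {{}, {[c=e]}, {[d=f]}, {[c=e], [d=f]}} (4 elements).


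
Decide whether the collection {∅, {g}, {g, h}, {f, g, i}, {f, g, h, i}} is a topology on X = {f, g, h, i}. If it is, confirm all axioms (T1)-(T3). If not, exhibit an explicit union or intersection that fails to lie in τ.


τ IS a topology on X.

Axiom (T1): ∅ ∈ τ? Yes; X ∈ τ? Yes.
Axiom (T2/T3): check pairwise unions and intersections of members of τ.
All pairwise intersections and unions checked — each lies in τ. Therefore τ satisfies (T1), (T2), (T3): it IS a topology on X.


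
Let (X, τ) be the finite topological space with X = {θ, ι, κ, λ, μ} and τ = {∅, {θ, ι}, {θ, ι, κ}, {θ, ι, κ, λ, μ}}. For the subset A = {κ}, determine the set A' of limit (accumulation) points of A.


A' = {λ, μ}

For each x ∈ X, list the open sets U ∈ τ with x ∈ U, then check whether U ∩ (A ∖ {x}) ≠ ∅ for every such U.
  x = θ: open {θ, ι} ∋ x has {θ, ι} ∩ (A ∖ {θ}) = ∅, so x is NOT a limit point.
  x = ι: open {θ, ι} ∋ x has {θ, ι} ∩ (A ∖ {ι}) = ∅, so x is NOT a limit point.
  x = κ: open {θ, ι, κ} ∋ x has {θ, ι, κ} ∩ (A ∖ {κ}) = ∅, so x is NOT a limit point.
  x = λ: opens ∋ x are {θ, ι, κ, λ, μ}; each meets A ∖ {λ}, so x IS a limit point.
  x = μ: opens ∋ x are {θ, ι, κ, λ, μ}; each meets A ∖ {μ}, so x IS a limit point.
Collecting: A' = {λ, μ}.


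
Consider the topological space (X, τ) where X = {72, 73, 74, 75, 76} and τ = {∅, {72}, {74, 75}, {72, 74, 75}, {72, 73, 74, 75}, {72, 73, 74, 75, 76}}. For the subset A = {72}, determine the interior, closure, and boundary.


int(A) = {72}, cl(A) = {72, 73, 76}, ∂A = {73, 76}.

Closed sets in (X, τ) are complements of opens:
  closed(X, τ) = {∅, {76}, {73, 76}, {72, 73, 76}, {73, 74, 75, 76}, {72, 73, 74, 75, 76}}.
int(A) = ⋃ {U ∈ τ : U ⊆ A}. Opens contained in A: ∅, {72}.
Taking the union of these: int(A) = {72}.
cl(A) = ⋂ {C closed : A ⊆ C}. Closed sets containing A: {72, 73, 76}, {72, 73, 74, 75, 76}.
Intersecting these: cl(A) = {72, 73, 76}.
∂A = cl(A) ∖ int(A) = {72, 73, 76} ∖ {72} = {73, 76}.


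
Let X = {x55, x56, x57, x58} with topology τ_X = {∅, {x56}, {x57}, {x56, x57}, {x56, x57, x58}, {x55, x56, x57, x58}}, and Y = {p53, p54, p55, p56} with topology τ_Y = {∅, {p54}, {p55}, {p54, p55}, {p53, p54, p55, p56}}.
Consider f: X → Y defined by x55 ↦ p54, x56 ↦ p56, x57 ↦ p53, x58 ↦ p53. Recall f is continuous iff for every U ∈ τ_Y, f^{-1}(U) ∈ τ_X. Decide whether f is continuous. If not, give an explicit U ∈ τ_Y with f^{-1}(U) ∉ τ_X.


f is NOT continuous.

Compute f^{-1}(U) for each U ∈ τ_Y:
  U = ∅: f^{-1}(U) = ∅ ∈ τ_X ✓.
  U = {p54}: f^{-1}(U) = {x55} ∉ τ_X ✗.
  U = {p55}: f^{-1}(U) = ∅ ∈ τ_X ✓.
  U = {p54, p55}: f^{-1}(U) = {x55} ∉ τ_X ✗.
  U = {p53, p54, p55, p56}: f^{-1}(U) = {x55, x56, x57, x58} ∈ τ_X ✓.
Found U = {p54} with f^{-1}(U) = {x55} not in τ_X. Therefore f is NOT continuous.


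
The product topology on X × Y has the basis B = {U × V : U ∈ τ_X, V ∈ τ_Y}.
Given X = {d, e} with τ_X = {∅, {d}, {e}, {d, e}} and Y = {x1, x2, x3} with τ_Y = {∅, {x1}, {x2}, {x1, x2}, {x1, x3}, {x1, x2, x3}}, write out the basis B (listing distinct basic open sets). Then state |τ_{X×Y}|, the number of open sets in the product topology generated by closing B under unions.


Basis B = {∅ × ∅, {d} × {x1}, {d} × {x2}, {e} × {x1}, {e} × {x2}, {d} × {x1, x2}, {d} × {x1, x3}, {d, e} × {x1}, {d, e} × {x2}, {e} × {x1, x2}, {e} × {x1, x3}, {d} × {x1, x2, x3}, {e} × {x1, x2, x3}, {d, e} × {x1, x2}, {d, e} × {x1, x3}, {d, e} × {x1, x2, x3}}; |τ_{X×Y}| = 36.

Enumerate products U × V with U ∈ τ_X, V ∈ τ_Y (deduplicated):
  ∅ × ∅ = {} (∅)
  {d} × {x1} = {(d,x1)}
  {d} × {x2} = {(d,x2)}
  {e} × {x1} = {(e,x1)}
  {e} × {x2} = {(e,x2)}
  {d} × {x1, x2} = {(d,x1), (d,x2)}
  {d} × {x1, x3} = {(d,x1), (d,x3)}
  {d, e} × {x1} = {(d,x1), (e,x1)}
  {d, e} × {x2} = {(d,x2), (e,x2)}
  {e} × {x1, x2} = {(e,x1), (e,x2)}
  {e} × {x1, x3} = {(e,x1), (e,x3)}
  {d} × {x1, x2, x3} = {(d,x1), (d,x2), (d,x3)}
  {e} × {x1, x2, x3} = {(e,x1), (e,x2), (e,x3)}
  {d, e} × {x1, x2} = {(d,x1), (d,x2), (e,x1), (e,x2)}
  {d, e} × {x1, x3} = {(d,x1), (d,x3), (e,x1), (e,x3)}
  {d, e} × {x1, x2, x3} = {(d,x1), (d,x2), (d,x3), (e,x1), (e,x2), (e,x3)}
These 16 distinct sets form the basis B.
Close under arbitrary unions to get τ_{X×Y}; counting gives |τ_{X×Y}| = 36.


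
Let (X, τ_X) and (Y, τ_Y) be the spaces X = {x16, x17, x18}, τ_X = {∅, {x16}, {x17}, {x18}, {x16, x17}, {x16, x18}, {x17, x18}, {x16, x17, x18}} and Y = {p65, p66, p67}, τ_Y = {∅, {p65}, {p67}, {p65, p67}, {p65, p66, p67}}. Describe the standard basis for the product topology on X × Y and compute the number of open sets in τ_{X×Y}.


Basis B = {∅ × ∅, {x16} × {p65}, {x16} × {p67}, {x17} × {p65}, {x17} × {p67}, {x18} × {p65}, {x18} × {p67}, {x16} × {p65, p67}, {x16, x17} × {p65}, {x16, x18} × {p65}, {x16, x17} × {p67}, {x16, x18} × {p67}, {x17} × {p65, p67}, {x17, x18} × {p65}, {x17, x18} × {p67}, {x18} × {p65, p67}, {x16} × {p65, p66, p67}, {x16, x17, x18} × {p65}, {x16, x17, x18} × {p67}, {x17} × {p65, p66, p67}, {x18} × {p65, p66, p67}, {x16, x17} × {p65, p67}, {x16, x18} × {p65, p67}, {x17, x18} × {p65, p67}, {x16, x17} × {p65, p66, p67}, {x16, x18} × {p65, p66, p67}, {x16, x17, x18} × {p65, p67}, {x17, x18} × {p65, p66, p67}, {x16, x17, x18} × {p65, p66, p67}}; |τ_{X×Y}| = 125.

Enumerate products U × V with U ∈ τ_X, V ∈ τ_Y (deduplicated):
  ∅ × ∅ = {} (∅)
  {x16} × {p65} = {(x16,p65)}
  {x16} × {p67} = {(x16,p67)}
  {x17} × {p65} = {(x17,p65)}
  {x17} × {p67} = {(x17,p67)}
  {x18} × {p65} = {(x18,p65)}
  {x18} × {p67} = {(x18,p67)}
  {x16} × {p65, p67} = {(x16,p65), (x16,p67)}
  {x16, x17} × {p65} = {(x16,p65), (x17,p65)}
  {x16, x18} × {p65} = {(x16,p65), (x18,p65)}
  {x16, x17} × {p67} = {(x16,p67), (x17,p67)}
  {x16, x18} × {p67} = {(x16,p67), (x18,p67)}
  {x17} × {p65, p67} = {(x17,p65), (x17,p67)}
  {x17, x18} × {p65} = {(x17,p65), (x18,p65)}
  {x17, x18} × {p67} = {(x17,p67), (x18,p67)}
  {x18} × {p65, p67} = {(x18,p65), (x18,p67)}
  {x16} × {p65, p66, p67} = {(x16,p65), (x16,p66), (x16,p67)}
  {x16, x17, x18} × {p65} = {(x16,p65), (x17,p65), (x18,p65)}
  {x16, x17, x18} × {p67} = {(x16,p67), (x17,p67), (x18,p67)}
  {x17} × {p65, p66, p67} = {(x17,p65), (x17,p66), (x17,p67)}
  {x18} × {p65, p66, p67} = {(x18,p65), (x18,p66), (x18,p67)}
  {x16, x17} × {p65, p67} = {(x16,p65), (x16,p67), (x17,p65), (x17,p67)}
  {x16, x18} × {p65, p67} = {(x16,p65), (x16,p67), (x18,p65), (x18,p67)}
  {x17, x18} × {p65, p67} = {(x17,p65), (x17,p67), (x18,p65), (x18,p67)}
  {x16, x17} × {p65, p66, p67} = {(x16,p65), (x16,p66), (x16,p67), (x17,p65), (x17,p66), (x17,p67)}
  {x16, x18} × {p65, p66, p67} = {(x16,p65), (x16,p66), (x16,p67), (x18,p65), (x18,p66), (x18,p67)}
  {x16, x17, x18} × {p65, p67} = {(x16,p65), (x16,p67), (x17,p65), (x17,p67), (x18,p65), (x18,p67)}
  {x17, x18} × {p65, p66, p67} = {(x17,p65), (x17,p66), (x17,p67), (x18,p65), (x18,p66), (x18,p67)}
  {x16, x17, x18} × {p65, p66, p67} = {(x16,p65), (x16,p66), (x16,p67), (x17,p65), (x17,p66), (x17,p67), (x18,p65), (x18,p66), (x18,p67)}
These 29 distinct sets form the basis B.
Close under arbitrary unions to get τ_{X×Y}; counting gives |τ_{X×Y}| = 125.


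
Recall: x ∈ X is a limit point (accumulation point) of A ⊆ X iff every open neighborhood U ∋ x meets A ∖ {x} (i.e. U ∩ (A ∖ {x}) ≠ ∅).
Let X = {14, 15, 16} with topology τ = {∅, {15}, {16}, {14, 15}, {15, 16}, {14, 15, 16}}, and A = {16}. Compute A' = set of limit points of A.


A' = ∅

For each x ∈ X, list the open sets U ∈ τ with x ∈ U, then check whether U ∩ (A ∖ {x}) ≠ ∅ for every such U.
  x = 14: open {14, 15} ∋ x has {14, 15} ∩ (A ∖ {14}) = ∅, so x is NOT a limit point.
  x = 15: open {15} ∋ x has {15} ∩ (A ∖ {15}) = ∅, so x is NOT a limit point.
  x = 16: open {16} ∋ x has {16} ∩ (A ∖ {16}) = ∅, so x is NOT a limit point.
Collecting: A' = ∅.


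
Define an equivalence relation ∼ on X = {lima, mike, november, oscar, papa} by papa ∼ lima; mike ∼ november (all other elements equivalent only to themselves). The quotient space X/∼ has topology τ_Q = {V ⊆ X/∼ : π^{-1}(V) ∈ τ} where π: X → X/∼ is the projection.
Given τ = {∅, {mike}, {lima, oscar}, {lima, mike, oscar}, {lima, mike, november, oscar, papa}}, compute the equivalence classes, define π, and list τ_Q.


X/∼ = {[lima=papa], [mike=november], [oscar]}; |τ_Q| = 2.

Equivalence classes: [lima=papa], [mike=november], [oscar].
Quotient map π: X → X/∼ sends lima ↦ [lima=papa], mike ↦ [mike=november], november ↦ [mike=november], oscar ↦ [oscar], papa ↦ [lima=papa].
For each subset V ⊆ X/∼, compute π^{-1}(V) ⊆ X and check whether π^{-1}(V) ∈ τ. V is open in τ_Q iff π^{-1}(V) ∈ τ.
  V = {}: π^{-1}(V) = ∅ ∈ τ ✓.
  V = {[lima=papa]}: π^{-1}(V) = {lima, papa} ∉ τ ✗.
  V = {[mike=november]}: π^{-1}(V) = {mike, november} ∉ τ ✗.
  V = {[lima=papa], [mike=november]}: π^{-1}(V) = {lima, mike, november, papa} ∉ τ ✗.
  V = {[oscar]}: π^{-1}(V) = {oscar} ∉ τ ✗.
  V = {[lima=papa], [oscar]}: π^{-1}(V) = {lima, oscar, papa} ∉ τ ✗.
  V = {[mike=november], [oscar]}: π^{-1}(V) = {mike, november, oscar} ∉ τ ✗.
  V = {[lima=papa], [mike=november], [oscar]}: π^{-1}(V) = {lima, mike, november, oscar, papa} ∈ τ ✓.
Open sets in the quotient: τ_Q = {{}, {[lima=papa], [mike=november], [oscar]}} (2 elements).


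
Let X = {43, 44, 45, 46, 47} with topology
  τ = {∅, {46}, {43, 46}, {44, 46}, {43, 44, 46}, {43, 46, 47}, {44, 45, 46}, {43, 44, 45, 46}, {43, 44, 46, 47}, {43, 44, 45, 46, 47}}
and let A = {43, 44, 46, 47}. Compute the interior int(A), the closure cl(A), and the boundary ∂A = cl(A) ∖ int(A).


int(A) = {43, 44, 46, 47}, cl(A) = {43, 44, 45, 46, 47}, ∂A = {45}.

Closed sets in (X, τ) are complements of opens:
  closed(X, τ) = {∅, {45}, {47}, {43, 47}, {44, 45}, {45, 47}, {43, 45, 47}, {44, 45, 47}, {43, 44, 45, 47}, {43, 44, 45, 46, 47}}.
int(A) = ⋃ {U ∈ τ : U ⊆ A}. Opens contained in A: ∅, {46}, {43, 46}, {44, 46}, {43, 44, 46}, {43, 46, 47}, {43, 44, 46, 47}.
Taking the union of these: int(A) = {43, 44, 46, 47}.
cl(A) = ⋂ {C closed : A ⊆ C}. Closed sets containing A: {43, 44, 45, 46, 47}.
Intersecting these: cl(A) = {43, 44, 45, 46, 47}.
∂A = cl(A) ∖ int(A) = {43, 44, 45, 46, 47} ∖ {43, 44, 46, 47} = {45}.


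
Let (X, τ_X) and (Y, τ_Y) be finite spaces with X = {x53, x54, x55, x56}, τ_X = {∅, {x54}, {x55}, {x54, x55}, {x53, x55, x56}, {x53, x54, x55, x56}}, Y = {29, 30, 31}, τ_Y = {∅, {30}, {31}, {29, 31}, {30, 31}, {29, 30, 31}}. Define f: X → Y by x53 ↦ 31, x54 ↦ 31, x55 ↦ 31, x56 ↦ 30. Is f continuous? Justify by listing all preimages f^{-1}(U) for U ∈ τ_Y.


f is NOT continuous.

Compute f^{-1}(U) for each U ∈ τ_Y:
  U = ∅: f^{-1}(U) = ∅ ∈ τ_X ✓.
  U = {30}: f^{-1}(U) = {x56} ∉ τ_X ✗.
  U = {31}: f^{-1}(U) = {x53, x54, x55} ∉ τ_X ✗.
  U = {29, 31}: f^{-1}(U) = {x53, x54, x55} ∉ τ_X ✗.
  U = {30, 31}: f^{-1}(U) = {x53, x54, x55, x56} ∈ τ_X ✓.
  U = {29, 30, 31}: f^{-1}(U) = {x53, x54, x55, x56} ∈ τ_X ✓.
Found U = {30} with f^{-1}(U) = {x56} not in τ_X. Therefore f is NOT continuous.


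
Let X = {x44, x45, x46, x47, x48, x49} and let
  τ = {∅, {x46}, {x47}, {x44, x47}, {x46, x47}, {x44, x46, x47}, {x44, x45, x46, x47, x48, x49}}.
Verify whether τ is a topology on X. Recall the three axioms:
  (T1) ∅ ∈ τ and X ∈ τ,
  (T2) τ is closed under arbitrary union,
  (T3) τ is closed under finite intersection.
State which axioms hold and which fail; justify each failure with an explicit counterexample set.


τ IS a topology on X.

Axiom (T1): ∅ ∈ τ? Yes; X ∈ τ? Yes.
Axiom (T2/T3): check pairwise unions and intersections of members of τ.
All pairwise intersections and unions checked — each lies in τ. Therefore τ satisfies (T1), (T2), (T3): it IS a topology on X.


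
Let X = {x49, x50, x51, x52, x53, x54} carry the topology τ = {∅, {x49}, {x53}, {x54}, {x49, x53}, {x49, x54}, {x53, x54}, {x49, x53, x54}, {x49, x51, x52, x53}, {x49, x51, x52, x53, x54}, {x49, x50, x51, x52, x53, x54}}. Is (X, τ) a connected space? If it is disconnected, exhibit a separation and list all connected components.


(X, τ) is connected.

Find clopen sets (U ∈ τ with X ∖ U ∈ τ):
  U = ∅, X ∖ U = {x49, x50, x51, x52, x53, x54} — both open, so U is clopen.
  U = {x49, x50, x51, x52, x53, x54}, X ∖ U = ∅ — both open, so U is clopen.
Only trivial clopens (∅ and X) exist, so (X, τ) is connected.
Compute connected components by grouping points that agree on all clopens:
  component: {x49, x50, x51, x52, x53, x54}
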